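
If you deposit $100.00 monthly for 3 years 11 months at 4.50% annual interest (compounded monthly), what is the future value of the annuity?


Future value of an ordinary annuity: FV = PMT × ((1 + r)^n − 1) / r
Monthly rate r = 0.045/12 = 0.00375, n = 47
FV = $100.00 × ((1 + 0.045/12)^47 − 1) / (0.045/12)
FV = $100.00 × 51.291491
FV = $5,129.15

FV = PMT × ((1+r)^n - 1)/r = $5,129.15


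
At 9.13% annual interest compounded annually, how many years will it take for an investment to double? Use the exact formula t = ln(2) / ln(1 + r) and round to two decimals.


Doubling condition: (1 + r)^t = 2
Take ln of both sides: t × ln(1 + r) = ln(2)
t = ln(2) / ln(1 + r)
t = 0.693147 / 0.087370
t = 7.93

t = ln(2) / ln(1 + r) = 7.93 years


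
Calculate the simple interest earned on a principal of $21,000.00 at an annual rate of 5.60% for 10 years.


Simple interest formula: I = P × r × t
I = $21,000.00 × 0.056 × 10
I = $11,760.00

I = P × r × t = $11,760.00


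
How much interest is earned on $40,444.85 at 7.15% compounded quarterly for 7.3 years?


Compound interest earned = final amount − principal.
A = P(1 + r/n)^(nt) = $40,444.85 × (1 + 0.0715/4)^(4 × 7.3) = $67,848.63
Interest = A − P = $67,848.63 − $40,444.85 = $27,403.78

Interest = A - P = $27,403.78


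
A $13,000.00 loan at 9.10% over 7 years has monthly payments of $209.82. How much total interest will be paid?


Total paid over the life of the loan = PMT × n.
Total paid = $209.82 × 84 = $17,624.88
Total interest = total paid − principal = $17,624.88 − $13,000.00 = $4,624.88

Total interest = (PMT × n) - PV = $4,624.88


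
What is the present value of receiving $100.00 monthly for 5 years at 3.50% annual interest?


Present value of an ordinary annuity: PV = PMT × (1 − (1 + r)^(−n)) / r
Monthly rate r = 0.035/12 ≈ 0.00291667, n = 60
PV = $100.00 × (1 − (1 + 0.035/12)^(−60)) / (0.035/12)
PV = $100.00 × 54.969988
PV = $5,497.00

PV = PMT × (1-(1+r)^(-n))/r = $5,497.00


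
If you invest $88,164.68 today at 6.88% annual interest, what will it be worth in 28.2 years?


Future value formula: FV = PV × (1 + r)^t
FV = $88,164.68 × (1 + 0.0688)^28.2
FV = $88,164.68 × 6.5294974
FV = $575,671.05

FV = PV × (1 + r)^t = $575,671.05


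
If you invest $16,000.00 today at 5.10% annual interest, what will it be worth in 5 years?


Future value formula: FV = PV × (1 + r)^t
FV = $16,000.00 × (1 + 0.051)^5
FV = $16,000.00 × 1.2823707
FV = $20,517.93

FV = PV × (1 + r)^t = $20,517.93


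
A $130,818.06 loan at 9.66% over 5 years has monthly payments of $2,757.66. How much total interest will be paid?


Total paid over the life of the loan = PMT × n.
Total paid = $2,757.66 × 60 = $165,459.60
Total interest = total paid − principal = $165,459.60 − $130,818.06 = $34,641.54

Total interest = (PMT × n) - PV = $34,641.54


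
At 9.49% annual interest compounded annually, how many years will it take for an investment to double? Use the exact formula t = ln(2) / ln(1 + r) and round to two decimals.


Doubling condition: (1 + r)^t = 2
Take ln of both sides: t × ln(1 + r) = ln(2)
t = ln(2) / ln(1 + r)
t = 0.693147 / 0.090663
t = 7.65

t = ln(2) / ln(1 + r) = 7.65 years


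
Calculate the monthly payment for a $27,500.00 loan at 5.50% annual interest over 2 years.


Loan payment formula: PMT = PV × r / (1 − (1 + r)^(−n))
Monthly rate r = 0.055/12 ≈ 0.00458333, n = 24 months
Denominator: 1 − (1 + 0.055/12)^(−24) = 0.103941
PMT = $27,500.00 × (0.055/12) / 0.103941
PMT = $1,212.63 per month

PMT = PV × r / (1-(1+r)^(-n)) = $1,212.63/month


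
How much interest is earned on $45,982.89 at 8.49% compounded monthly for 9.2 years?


Compound interest earned = final amount − principal.
A = P(1 + r/n)^(nt) = $45,982.89 × (1 + 0.0849/12)^(12 × 9.2) = $100,143.01
Interest = A − P = $100,143.01 − $45,982.89 = $54,160.12

Interest = A - P = $54,160.12


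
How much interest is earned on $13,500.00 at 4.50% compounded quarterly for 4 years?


Compound interest earned = final amount − principal.
A = P(1 + r/n)^(nt) = $13,500.00 × (1 + 0.045/4)^(4 × 4) = $16,146.20
Interest = A − P = $16,146.20 − $13,500.00 = $2,646.20

Interest = A - P = $2,646.20


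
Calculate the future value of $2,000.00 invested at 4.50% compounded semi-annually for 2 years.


Compound interest formula: A = P(1 + r/n)^(nt)
A = $2,000.00 × (1 + 0.045/2)^(2 × 2)
Growth factor: (1 + 0.045/2)^4 = 1.093083
A = $2,000.00 × 1.093083
A = $2,186.17

A = P(1 + r/n)^(nt) = $2,186.17


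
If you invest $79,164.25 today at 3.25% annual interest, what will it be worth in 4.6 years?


Future value formula: FV = PV × (1 + r)^t
FV = $79,164.25 × (1 + 0.0325)^4.6
FV = $79,164.25 × 1.1584953
FV = $91,711.41

FV = PV × (1 + r)^t = $91,711.41


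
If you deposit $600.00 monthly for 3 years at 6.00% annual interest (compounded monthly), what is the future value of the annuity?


Future value of an ordinary annuity: FV = PMT × ((1 + r)^n − 1) / r
Monthly rate r = 0.06/12 = 0.005, n = 36
FV = $600.00 × ((1 + 0.06/12)^36 − 1) / (0.06/12)
FV = $600.00 × 39.336105
FV = $23,601.66

FV = PMT × ((1+r)^n - 1)/r = $23,601.66


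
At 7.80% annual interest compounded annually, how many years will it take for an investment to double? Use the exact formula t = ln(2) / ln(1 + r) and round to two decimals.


Doubling condition: (1 + r)^t = 2
Take ln of both sides: t × ln(1 + r) = ln(2)
t = ln(2) / ln(1 + r)
t = 0.693147 / 0.075107
t = 9.23

t = ln(2) / ln(1 + r) = 9.23 years


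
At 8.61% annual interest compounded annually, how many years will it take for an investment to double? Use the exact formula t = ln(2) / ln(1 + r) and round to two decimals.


Doubling condition: (1 + r)^t = 2
Take ln of both sides: t × ln(1 + r) = ln(2)
t = ln(2) / ln(1 + r)
t = 0.693147 / 0.082593
t = 8.39

t = ln(2) / ln(1 + r) = 8.39 years


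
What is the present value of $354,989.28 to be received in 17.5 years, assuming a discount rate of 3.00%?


Present value formula: PV = FV / (1 + r)^t
PV = $354,989.28 / (1 + 0.03)^17.5
PV = $354,989.28 / 1.6774571
PV = $211,623.46

PV = FV / (1 + r)^t = $211,623.46


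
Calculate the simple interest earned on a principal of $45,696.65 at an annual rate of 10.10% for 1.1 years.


Simple interest formula: I = P × r × t
I = $45,696.65 × 0.101 × 1.1
I = $5,076.90

I = P × r × t = $5,076.90


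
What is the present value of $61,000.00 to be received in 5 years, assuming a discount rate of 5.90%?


Present value formula: PV = FV / (1 + r)^t
PV = $61,000.00 / (1 + 0.059)^5
PV = $61,000.00 / 1.331925
PV = $45,798.37

PV = FV / (1 + r)^t = $45,798.37


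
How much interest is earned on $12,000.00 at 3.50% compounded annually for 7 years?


Compound interest earned = final amount − principal.
A = P(1 + r/n)^(nt) = $12,000.00 × (1 + 0.035/1)^(1 × 7) = $15,267.35
Interest = A − P = $15,267.35 − $12,000.00 = $3,267.35

Interest = A - P = $3,267.35


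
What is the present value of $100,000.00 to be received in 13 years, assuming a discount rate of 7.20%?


Present value formula: PV = FV / (1 + r)^t
PV = $100,000.00 / (1 + 0.072)^13
PV = $100,000.00 / 2.469063
PV = $40,501.19

PV = FV / (1 + r)^t = $40,501.19


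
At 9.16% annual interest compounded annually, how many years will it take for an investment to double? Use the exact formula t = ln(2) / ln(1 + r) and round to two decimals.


Doubling condition: (1 + r)^t = 2
Take ln of both sides: t × ln(1 + r) = ln(2)
t = ln(2) / ln(1 + r)
t = 0.693147 / 0.087645
t = 7.91

t = ln(2) / ln(1 + r) = 7.91 years


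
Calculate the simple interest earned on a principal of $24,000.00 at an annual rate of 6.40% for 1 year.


Simple interest formula: I = P × r × t
I = $24,000.00 × 0.064 × 1
I = $1,536.00

I = P × r × t = $1,536.00


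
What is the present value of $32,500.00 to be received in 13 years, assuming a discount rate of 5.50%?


Present value formula: PV = FV / (1 + r)^t
PV = $32,500.00 / (1 + 0.055)^13
PV = $32,500.00 / 2.005774
PV = $16,203.22

PV = FV / (1 + r)^t = $16,203.22


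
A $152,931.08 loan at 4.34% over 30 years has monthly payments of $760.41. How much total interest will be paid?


Total paid over the life of the loan = PMT × n.
Total paid = $760.41 × 360 = $273,747.60
Total interest = total paid − principal = $273,747.60 − $152,931.08 = $120,816.52

Total interest = (PMT × n) - PV = $120,816.52


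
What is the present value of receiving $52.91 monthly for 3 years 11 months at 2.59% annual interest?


Present value of an ordinary annuity: PV = PMT × (1 − (1 + r)^(−n)) / r
Monthly rate r = 0.0259/12 ≈ 0.00215833, n = 47
PV = $52.91 × (1 − (1 + 0.0259/12)^(−47)) / (0.0259/12)
PV = $52.91 × 44.648961
PV = $2,362.38

PV = PMT × (1-(1+r)^(-n))/r = $2,362.38


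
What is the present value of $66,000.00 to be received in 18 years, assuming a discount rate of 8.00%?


Present value formula: PV = FV / (1 + r)^t
PV = $66,000.00 / (1 + 0.08)^18
PV = $66,000.00 / 3.996019
PV = $16,516.44

PV = FV / (1 + r)^t = $16,516.44


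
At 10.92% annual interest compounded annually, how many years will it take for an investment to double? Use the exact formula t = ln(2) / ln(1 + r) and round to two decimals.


Doubling condition: (1 + r)^t = 2
Take ln of both sides: t × ln(1 + r) = ln(2)
t = ln(2) / ln(1 + r)
t = 0.693147 / 0.103639
t = 6.69

t = ln(2) / ln(1 + r) = 6.69 years


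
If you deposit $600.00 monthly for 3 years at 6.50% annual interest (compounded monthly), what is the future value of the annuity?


Future value of an ordinary annuity: FV = PMT × ((1 + r)^n − 1) / r
Monthly rate r = 0.065/12 ≈ 0.00541667, n = 36
FV = $600.00 × ((1 + 0.065/12)^36 − 1) / (0.065/12)
FV = $600.00 × 39.631685
FV = $23,779.01

FV = PMT × ((1+r)^n - 1)/r = $23,779.01


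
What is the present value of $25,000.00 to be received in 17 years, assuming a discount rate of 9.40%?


Present value formula: PV = FV / (1 + r)^t
PV = $25,000.00 / (1 + 0.094)^17
PV = $25,000.00 / 4.605688
PV = $5,428.07

PV = FV / (1 + r)^t = $5,428.07


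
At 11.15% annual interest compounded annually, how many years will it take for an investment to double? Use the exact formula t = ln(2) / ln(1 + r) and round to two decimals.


Doubling condition: (1 + r)^t = 2
Take ln of both sides: t × ln(1 + r) = ln(2)
t = ln(2) / ln(1 + r)
t = 0.693147 / 0.105710
t = 6.56

t = ln(2) / ln(1 + r) = 6.56 years


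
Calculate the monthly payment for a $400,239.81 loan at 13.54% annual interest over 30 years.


Loan payment formula: PMT = PV × r / (1 − (1 + r)^(−n))
Monthly rate r = 0.1354/12 ≈ 0.01128333, n = 360 months
Denominator: 1 − (1 + 0.1354/12)^(−360) = 0.982389
PMT = $400,239.81 × (0.1354/12) / 0.982389
PMT = $4,597.00 per month

PMT = PV × r / (1-(1+r)^(-n)) = $4,597.00/month


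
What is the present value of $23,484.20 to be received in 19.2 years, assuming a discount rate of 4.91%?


Present value formula: PV = FV / (1 + r)^t
PV = $23,484.20 / (1 + 0.0491)^19.2
PV = $23,484.20 / 2.510061
PV = $9,356.03

PV = FV / (1 + r)^t = $9,356.03


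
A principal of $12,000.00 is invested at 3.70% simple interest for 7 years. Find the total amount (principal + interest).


Total amount formula: A = P(1 + rt) = P + P·r·t
Interest: I = P × r × t = $12,000.00 × 0.037 × 7 = $3,108.00
A = P + I = $12,000.00 + $3,108.00 = $15,108.00

A = P + I = P(1 + rt) = $15,108.00


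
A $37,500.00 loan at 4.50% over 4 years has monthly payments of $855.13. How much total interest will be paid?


Total paid over the life of the loan = PMT × n.
Total paid = $855.13 × 48 = $41,046.24
Total interest = total paid − principal = $41,046.24 − $37,500.00 = $3,546.24

Total interest = (PMT × n) - PV = $3,546.24


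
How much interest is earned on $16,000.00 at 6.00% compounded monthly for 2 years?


Compound interest earned = final amount − principal.
A = P(1 + r/n)^(nt) = $16,000.00 × (1 + 0.06/12)^(12 × 2) = $18,034.56
Interest = A − P = $18,034.56 − $16,000.00 = $2,034.56

Interest = A - P = $2,034.56


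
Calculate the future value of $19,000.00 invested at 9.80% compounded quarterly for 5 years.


Compound interest formula: A = P(1 + r/n)^(nt)
A = $19,000.00 × (1 + 0.098/4)^(4 × 5)
Growth factor: (1 + 0.098/4)^20 = 1.6227038
A = $19,000.00 × 1.6227038
A = $30,831.37

A = P(1 + r/n)^(nt) = $30,831.37


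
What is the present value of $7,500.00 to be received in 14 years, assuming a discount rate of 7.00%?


Present value formula: PV = FV / (1 + r)^t
PV = $7,500.00 / (1 + 0.07)^14
PV = $7,500.00 / 2.578534
PV = $2,908.63

PV = FV / (1 + r)^t = $2,908.63


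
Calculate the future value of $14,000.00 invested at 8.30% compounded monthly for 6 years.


Compound interest formula: A = P(1 + r/n)^(nt)
A = $14,000.00 × (1 + 0.083/12)^(12 × 6)
Growth factor: (1 + 0.083/12)^72 = 1.6426087
A = $14,000.00 × 1.6426087
A = $22,996.52

A = P(1 + r/n)^(nt) = $22,996.52


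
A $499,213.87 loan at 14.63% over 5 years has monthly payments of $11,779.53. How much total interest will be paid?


Total paid over the life of the loan = PMT × n.
Total paid = $11,779.53 × 60 = $706,771.80
Total interest = total paid − principal = $706,771.80 − $499,213.87 = $207,557.93

Total interest = (PMT × n) - PV = $207,557.93


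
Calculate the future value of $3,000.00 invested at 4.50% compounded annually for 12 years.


Compound interest formula: A = P(1 + r/n)^(nt)
A = $3,000.00 × (1 + 0.045/1)^(1 × 12)
Growth factor: (1 + 0.045/1)^12 = 1.695881
A = $3,000.00 × 1.695881
A = $5,087.64

A = P(1 + r/n)^(nt) = $5,087.64


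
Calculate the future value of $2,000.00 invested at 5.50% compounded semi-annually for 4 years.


Compound interest formula: A = P(1 + r/n)^(nt)
A = $2,000.00 × (1 + 0.055/2)^(2 × 4)
Growth factor: (1 + 0.055/2)^8 = 1.242381
A = $2,000.00 × 1.242381
A = $2,484.76

A = P(1 + r/n)^(nt) = $2,484.76


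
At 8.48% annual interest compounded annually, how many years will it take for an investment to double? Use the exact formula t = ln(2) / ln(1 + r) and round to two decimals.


Doubling condition: (1 + r)^t = 2
Take ln of both sides: t × ln(1 + r) = ln(2)
t = ln(2) / ln(1 + r)
t = 0.693147 / 0.081396
t = 8.52

t = ln(2) / ln(1 + r) = 8.52 years


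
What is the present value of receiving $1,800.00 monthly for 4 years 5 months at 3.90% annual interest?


Present value of an ordinary annuity: PV = PMT × (1 − (1 + r)^(−n)) / r
Monthly rate r = 0.039/12 = 0.00325, n = 53
PV = $1,800.00 × (1 − (1 + 0.039/12)^(−53)) / (0.039/12)
PV = $1,800.00 × 48.614202
PV = $87,505.56

PV = PMT × (1-(1+r)^(-n))/r = $87,505.56


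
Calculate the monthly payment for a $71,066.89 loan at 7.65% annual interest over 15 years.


Loan payment formula: PMT = PV × r / (1 − (1 + r)^(−n))
Monthly rate r = 0.0765/12 = 0.006375, n = 180 months
Denominator: 1 − (1 + 0.0765/12)^(−180) = 0.681412
PMT = $71,066.89 × (0.0765/12) / 0.681412
PMT = $664.87 per month

PMT = PV × r / (1-(1+r)^(-n)) = $664.87/month


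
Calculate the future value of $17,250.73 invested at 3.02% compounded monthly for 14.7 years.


Compound interest formula: A = P(1 + r/n)^(nt)
A = $17,250.73 × (1 + 0.0302/12)^(12 × 14.7)
Growth factor: (1 + 0.0302/12)^176.4 = 1.5579678
A = $17,250.73 × 1.5579678
A = $26,876.08

A = P(1 + r/n)^(nt) = $26,876.08


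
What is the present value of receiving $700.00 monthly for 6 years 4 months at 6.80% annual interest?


Present value of an ordinary annuity: PV = PMT × (1 − (1 + r)^(−n)) / r
Monthly rate r = 0.068/12 ≈ 0.00566667, n = 76
PV = $700.00 × (1 − (1 + 0.068/12)^(−76)) / (0.068/12)
PV = $700.00 × 61.611829
PV = $43,128.28

PV = PMT × (1-(1+r)^(-n))/r = $43,128.28


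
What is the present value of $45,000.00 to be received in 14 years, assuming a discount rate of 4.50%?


Present value formula: PV = FV / (1 + r)^t
PV = $45,000.00 / (1 + 0.045)^14
PV = $45,000.00 / 1.851945
PV = $24,298.78

PV = FV / (1 + r)^t = $24,298.78


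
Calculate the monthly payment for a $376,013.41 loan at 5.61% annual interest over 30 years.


Loan payment formula: PMT = PV × r / (1 − (1 + r)^(−n))
Monthly rate r = 0.0561/12 = 0.004675, n = 360 months
Denominator: 1 − (1 + 0.0561/12)^(−360) = 0.813454
PMT = $376,013.41 × (0.0561/12) / 0.813454
PMT = $2,160.99 per month

PMT = PV × r / (1-(1+r)^(-n)) = $2,160.99/month


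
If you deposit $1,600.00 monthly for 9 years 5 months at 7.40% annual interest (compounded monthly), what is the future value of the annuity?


Future value of an ordinary annuity: FV = PMT × ((1 + r)^n − 1) / r
Monthly rate r = 0.074/12 ≈ 0.00616667, n = 113
FV = $1,600.00 × ((1 + 0.074/12)^113 − 1) / (0.074/12)
FV = $1,600.00 × 162.664077
FV = $260,262.52

FV = PMT × ((1+r)^n - 1)/r = $260,262.52


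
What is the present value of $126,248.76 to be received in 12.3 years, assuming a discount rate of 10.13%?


Present value formula: PV = FV / (1 + r)^t
PV = $126,248.76 / (1 + 0.1013)^12.3
PV = $126,248.76 / 3.276720
PV = $38,529.00

PV = FV / (1 + r)^t = $38,529.00


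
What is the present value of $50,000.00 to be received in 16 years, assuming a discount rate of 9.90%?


Present value formula: PV = FV / (1 + r)^t
PV = $50,000.00 / (1 + 0.099)^16
PV = $50,000.00 / 4.528591
PV = $11,040.96

PV = FV / (1 + r)^t = $11,040.96


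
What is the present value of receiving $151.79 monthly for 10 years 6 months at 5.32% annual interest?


Present value of an ordinary annuity: PV = PMT × (1 − (1 + r)^(−n)) / r
Monthly rate r = 0.0532/12 ≈ 0.00443333, n = 126
PV = $151.79 × (1 − (1 + 0.0532/12)^(−126)) / (0.0532/12)
PV = $151.79 × 96.379862
PV = $14,629.50

PV = PMT × (1-(1+r)^(-n))/r = $14,629.50


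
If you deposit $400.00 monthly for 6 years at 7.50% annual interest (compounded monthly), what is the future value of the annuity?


Future value of an ordinary annuity: FV = PMT × ((1 + r)^n − 1) / r
Monthly rate r = 0.075/12 = 0.00625, n = 72
FV = $400.00 × ((1 + 0.075/12)^72 − 1) / (0.075/12)
FV = $400.00 × 90.578789
FV = $36,231.52

FV = PMT × ((1+r)^n - 1)/r = $36,231.52


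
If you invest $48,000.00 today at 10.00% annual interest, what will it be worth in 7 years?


Future value formula: FV = PV × (1 + r)^t
FV = $48,000.00 × (1 + 0.1)^7
FV = $48,000.00 × 1.948717
FV = $93,538.42

FV = PV × (1 + r)^t = $93,538.42


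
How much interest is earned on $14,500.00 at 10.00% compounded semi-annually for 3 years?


Compound interest earned = final amount − principal.
A = P(1 + r/n)^(nt) = $14,500.00 × (1 + 0.1/2)^(2 × 3) = $19,431.39
Interest = A − P = $19,431.39 − $14,500.00 = $4,931.39

Interest = A - P = $4,931.39


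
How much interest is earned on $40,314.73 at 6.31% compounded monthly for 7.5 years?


Compound interest earned = final amount − principal.
A = P(1 + r/n)^(nt) = $40,314.73 × (1 + 0.0631/12)^(12 × 7.5) = $64,633.12
Interest = A − P = $64,633.12 − $40,314.73 = $24,318.39

Interest = A - P = $24,318.39


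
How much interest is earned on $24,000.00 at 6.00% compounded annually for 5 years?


Compound interest earned = final amount − principal.
A = P(1 + r/n)^(nt) = $24,000.00 × (1 + 0.06/1)^(1 × 5) = $32,117.41
Interest = A − P = $32,117.41 − $24,000.00 = $8,117.41

Interest = A - P = $8,117.41


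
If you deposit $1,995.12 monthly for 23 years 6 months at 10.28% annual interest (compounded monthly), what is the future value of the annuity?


Future value of an ordinary annuity: FV = PMT × ((1 + r)^n − 1) / r
Monthly rate r = 0.1028/12 ≈ 0.00856667, n = 282
FV = $1,995.12 × ((1 + 0.1028/12)^282 − 1) / (0.1028/12)
FV = $1,995.12 × 1177.131512
FV = $2,348,518.62

FV = PMT × ((1+r)^n - 1)/r = $2,348,518.62


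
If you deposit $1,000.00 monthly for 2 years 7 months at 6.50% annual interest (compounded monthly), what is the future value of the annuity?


Future value of an ordinary annuity: FV = PMT × ((1 + r)^n − 1) / r
Monthly rate r = 0.065/12 ≈ 0.00541667, n = 31
FV = $1,000.00 × ((1 + 0.065/12)^31 − 1) / (0.065/12)
FV = $1,000.00 × 33.6557849
FV = $33,655.78

FV = PMT × ((1+r)^n - 1)/r = $33,655.78


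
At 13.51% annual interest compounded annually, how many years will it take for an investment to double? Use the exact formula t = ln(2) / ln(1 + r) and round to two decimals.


Doubling condition: (1 + r)^t = 2
Take ln of both sides: t × ln(1 + r) = ln(2)
t = ln(2) / ln(1 + r)
t = 0.693147 / 0.126721
t = 5.47

t = ln(2) / ln(1 + r) = 5.47 years


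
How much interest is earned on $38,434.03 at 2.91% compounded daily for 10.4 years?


Compound interest earned = final amount − principal.
A = P(1 + r/n)^(nt) = $38,434.03 × (1 + 0.0291/365)^(365 × 10.4) = $52,017.03
Interest = A − P = $52,017.03 − $38,434.03 = $13,583.00

Interest = A - P = $13,583.00


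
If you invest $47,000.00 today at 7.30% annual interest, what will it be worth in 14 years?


Future value formula: FV = PV × (1 + r)^t
FV = $47,000.00 × (1 + 0.073)^14
FV = $47,000.00 × 2.681613
FV = $126,035.81

FV = PV × (1 + r)^t = $126,035.81


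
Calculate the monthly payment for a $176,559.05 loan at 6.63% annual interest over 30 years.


Loan payment formula: PMT = PV × r / (1 − (1 + r)^(−n))
Monthly rate r = 0.0663/12 = 0.005525, n = 360 months
Denominator: 1 − (1 + 0.0663/12)^(−360) = 0.862417
PMT = $176,559.05 × (0.0663/12) / 0.862417
PMT = $1,131.11 per month

PMT = PV × r / (1-(1+r)^(-n)) = $1,131.11/month


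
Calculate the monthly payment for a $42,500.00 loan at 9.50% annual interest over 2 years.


Loan payment formula: PMT = PV × r / (1 − (1 + r)^(−n))
Monthly rate r = 0.095/12 ≈ 0.00791667, n = 24 months
Denominator: 1 − (1 + 0.095/12)^(−24) = 0.172422
PMT = $42,500.00 × (0.095/12) / 0.172422
PMT = $1,951.37 per month

PMT = PV × r / (1-(1+r)^(-n)) = $1,951.37/month


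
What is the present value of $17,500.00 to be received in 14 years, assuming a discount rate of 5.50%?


Present value formula: PV = FV / (1 + r)^t
PV = $17,500.00 / (1 + 0.055)^14
PV = $17,500.00 / 2.1160915
PV = $8,269.96

PV = FV / (1 + r)^t = $8,269.96


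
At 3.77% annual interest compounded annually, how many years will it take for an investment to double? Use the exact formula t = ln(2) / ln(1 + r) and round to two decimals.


Doubling condition: (1 + r)^t = 2
Take ln of both sides: t × ln(1 + r) = ln(2)
t = ln(2) / ln(1 + r)
t = 0.693147 / 0.037007
t = 18.73

t = ln(2) / ln(1 + r) = 18.73 years


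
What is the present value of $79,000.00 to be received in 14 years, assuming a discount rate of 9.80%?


Present value formula: PV = FV / (1 + r)^t
PV = $79,000.00 / (1 + 0.098)^14
PV = $79,000.00 / 3.701969
PV = $21,340.00

PV = FV / (1 + r)^t = $21,340.00


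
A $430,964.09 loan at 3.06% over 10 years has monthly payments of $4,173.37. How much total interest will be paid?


Total paid over the life of the loan = PMT × n.
Total paid = $4,173.37 × 120 = $500,804.40
Total interest = total paid − principal = $500,804.40 − $430,964.09 = $69,840.31

Total interest = (PMT × n) - PV = $69,840.31


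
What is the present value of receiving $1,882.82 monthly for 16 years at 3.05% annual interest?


Present value of an ordinary annuity: PV = PMT × (1 − (1 + r)^(−n)) / r
Monthly rate r = 0.0305/12 ≈ 0.00254167, n = 192
PV = $1,882.82 × (1 − (1 + 0.0305/12)^(−192)) / (0.0305/12)
PV = $1,882.82 × 151.777165
PV = $285,769.08

PV = PMT × (1-(1+r)^(-n))/r = $285,769.08


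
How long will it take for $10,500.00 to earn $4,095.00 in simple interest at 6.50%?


Rearrange the simple interest formula for t:
I = P × r × t  ⇒  t = I / (P × r)
t = $4,095.00 / ($10,500.00 × 0.065)
t = 6

t = I/(P×r) = 6 years


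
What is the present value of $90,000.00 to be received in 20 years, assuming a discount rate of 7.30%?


Present value formula: PV = FV / (1 + r)^t
PV = $90,000.00 / (1 + 0.073)^20
PV = $90,000.00 / 4.092554
PV = $21,991.16

PV = FV / (1 + r)^t = $21,991.16


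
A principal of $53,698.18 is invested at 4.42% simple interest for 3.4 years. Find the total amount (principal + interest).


Total amount formula: A = P(1 + rt) = P + P·r·t
Interest: I = P × r × t = $53,698.18 × 0.0442 × 3.4 = $8,069.76
A = P + I = $53,698.18 + $8,069.76 = $61,767.94

A = P + I = P(1 + rt) = $61,767.94


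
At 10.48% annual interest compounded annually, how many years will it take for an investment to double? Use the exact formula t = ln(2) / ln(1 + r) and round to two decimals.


Doubling condition: (1 + r)^t = 2
Take ln of both sides: t × ln(1 + r) = ln(2)
t = ln(2) / ln(1 + r)
t = 0.693147 / 0.099664
t = 6.95

t = ln(2) / ln(1 + r) = 6.95 years


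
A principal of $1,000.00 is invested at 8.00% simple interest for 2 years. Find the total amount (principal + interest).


Total amount formula: A = P(1 + rt) = P + P·r·t
Interest: I = P × r × t = $1,000.00 × 0.08 × 2 = $160.00
A = P + I = $1,000.00 + $160.00 = $1,160.00

A = P + I = P(1 + rt) = $1,160.00


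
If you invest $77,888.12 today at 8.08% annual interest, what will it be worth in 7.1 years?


Future value formula: FV = PV × (1 + r)^t
FV = $77,888.12 × (1 + 0.0808)^7.1
FV = $77,888.12 × 1.73616855
FV = $135,226.90

FV = PV × (1 + r)^t = $135,226.90


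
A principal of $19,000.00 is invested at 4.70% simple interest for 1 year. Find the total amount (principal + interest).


Total amount formula: A = P(1 + rt) = P + P·r·t
Interest: I = P × r × t = $19,000.00 × 0.047 × 1 = $893.00
A = P + I = $19,000.00 + $893.00 = $19,893.00

A = P + I = P(1 + rt) = $19,893.00


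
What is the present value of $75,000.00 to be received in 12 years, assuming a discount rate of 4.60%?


Present value formula: PV = FV / (1 + r)^t
PV = $75,000.00 / (1 + 0.046)^12
PV = $75,000.00 / 1.7154585
PV = $43,720.09

PV = FV / (1 + r)^t = $43,720.09


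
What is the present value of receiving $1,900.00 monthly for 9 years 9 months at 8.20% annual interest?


Present value of an ordinary annuity: PV = PMT × (1 − (1 + r)^(−n)) / r
Monthly rate r = 0.082/12 ≈ 0.00683333, n = 117
PV = $1,900.00 × (1 − (1 + 0.082/12)^(−117)) / (0.082/12)
PV = $1,900.00 × 80.373981
PV = $152,710.56

PV = PMT × (1-(1+r)^(-n))/r = $152,710.56


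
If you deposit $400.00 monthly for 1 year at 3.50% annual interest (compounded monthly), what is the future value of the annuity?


Future value of an ordinary annuity: FV = PMT × ((1 + r)^n − 1) / r
Monthly rate r = 0.035/12 ≈ 0.00291667, n = 12
FV = $400.00 × ((1 + 0.035/12)^12 − 1) / (0.035/12)
FV = $400.00 × 12.194384
FV = $4,877.75

FV = PMT × ((1+r)^n - 1)/r = $4,877.75


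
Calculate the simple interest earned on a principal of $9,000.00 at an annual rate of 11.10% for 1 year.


Simple interest formula: I = P × r × t
I = $9,000.00 × 0.111 × 1
I = $999.00

I = P × r × t = $999.00


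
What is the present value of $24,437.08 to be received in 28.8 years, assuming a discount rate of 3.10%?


Present value formula: PV = FV / (1 + r)^t
PV = $24,437.08 / (1 + 0.031)^28.8
PV = $24,437.08 / 2.409071
PV = $10,143.78

PV = FV / (1 + r)^t = $10,143.78


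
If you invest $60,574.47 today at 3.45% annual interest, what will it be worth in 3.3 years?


Future value formula: FV = PV × (1 + r)^t
FV = $60,574.47 × (1 + 0.0345)^3.3
FV = $60,574.47 × 1.1184347
FV = $67,748.59

FV = PV × (1 + r)^t = $67,748.59


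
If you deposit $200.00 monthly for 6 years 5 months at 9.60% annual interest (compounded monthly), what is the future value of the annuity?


Future value of an ordinary annuity: FV = PMT × ((1 + r)^n − 1) / r
Monthly rate r = 0.096/12 = 0.008, n = 77
FV = $200.00 × ((1 + 0.096/12)^77 − 1) / (0.096/12)
FV = $200.00 × 105.871851
FV = $21,174.37

FV = PMT × ((1+r)^n - 1)/r = $21,174.37


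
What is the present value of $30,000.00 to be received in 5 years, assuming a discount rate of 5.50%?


Present value formula: PV = FV / (1 + r)^t
PV = $30,000.00 / (1 + 0.055)^5
PV = $30,000.00 / 1.306960
PV = $22,954.03

PV = FV / (1 + r)^t = $22,954.03


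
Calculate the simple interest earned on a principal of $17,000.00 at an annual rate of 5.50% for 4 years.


Simple interest formula: I = P × r × t
I = $17,000.00 × 0.055 × 4
I = $3,740.00

I = P × r × t = $3,740.00


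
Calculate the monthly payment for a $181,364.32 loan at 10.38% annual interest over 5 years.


Loan payment formula: PMT = PV × r / (1 − (1 + r)^(−n))
Monthly rate r = 0.1038/12 = 0.00865, n = 60 months
Denominator: 1 − (1 + 0.1038/12)^(−60) = 0.403555
PMT = $181,364.32 × (0.1038/12) / 0.403555
PMT = $3,887.45 per month

PMT = PV × r / (1-(1+r)^(-n)) = $3,887.45/month


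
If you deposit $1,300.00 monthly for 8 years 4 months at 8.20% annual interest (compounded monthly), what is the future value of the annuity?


Future value of an ordinary annuity: FV = PMT × ((1 + r)^n − 1) / r
Monthly rate r = 0.082/12 ≈ 0.00683333, n = 100
FV = $1,300.00 × ((1 + 0.082/12)^100 − 1) / (0.082/12)
FV = $1,300.00 × 142.810355
FV = $185,653.46

FV = PMT × ((1+r)^n - 1)/r = $185,653.46


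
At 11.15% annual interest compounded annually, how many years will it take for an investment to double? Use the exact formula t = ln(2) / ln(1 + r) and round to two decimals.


Doubling condition: (1 + r)^t = 2
Take ln of both sides: t × ln(1 + r) = ln(2)
t = ln(2) / ln(1 + r)
t = 0.693147 / 0.105710
t = 6.56

t = ln(2) / ln(1 + r) = 6.56 years


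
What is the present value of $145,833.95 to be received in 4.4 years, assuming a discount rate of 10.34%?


Present value formula: PV = FV / (1 + r)^t
PV = $145,833.95 / (1 + 0.1034)^4.4
PV = $145,833.95 / 1.5417896
PV = $94,587.45

PV = FV / (1 + r)^t = $94,587.45


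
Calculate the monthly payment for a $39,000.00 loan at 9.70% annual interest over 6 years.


Loan payment formula: PMT = PV × r / (1 − (1 + r)^(−n))
Monthly rate r = 0.097/12 ≈ 0.00808333, n = 72 months
Denominator: 1 − (1 + 0.097/12)^(−72) = 0.439911
PMT = $39,000.00 × (0.097/12) / 0.439911
PMT = $716.62 per month

PMT = PV × r / (1-(1+r)^(-n)) = $716.62/month


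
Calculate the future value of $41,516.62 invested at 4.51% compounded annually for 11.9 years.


Compound interest formula: A = P(1 + r/n)^(nt)
A = $41,516.62 × (1 + 0.0451/1)^(1 × 11.9)
Growth factor: (1 + 0.0451/1)^11.9 = 1.6903568
A = $41,516.62 × 1.6903568
A = $70,177.90

A = P(1 + r/n)^(nt) = $70,177.90


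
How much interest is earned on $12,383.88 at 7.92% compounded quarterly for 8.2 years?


Compound interest earned = final amount − principal.
A = P(1 + r/n)^(nt) = $12,383.88 × (1 + 0.0792/4)^(4 × 8.2) = $23,558.57
Interest = A − P = $23,558.57 − $12,383.88 = $11,174.69

Interest = A - P = $11,174.69


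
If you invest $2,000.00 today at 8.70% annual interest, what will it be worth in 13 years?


Future value formula: FV = PV × (1 + r)^t
FV = $2,000.00 × (1 + 0.087)^13
FV = $2,000.00 × 2.957904
FV = $5,915.81

FV = PV × (1 + r)^t = $5,915.81


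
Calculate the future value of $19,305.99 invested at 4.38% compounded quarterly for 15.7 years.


Compound interest formula: A = P(1 + r/n)^(nt)
A = $19,305.99 × (1 + 0.0438/4)^(4 × 15.7)
Growth factor: (1 + 0.0438/4)^62.8 = 1.981635
A = $19,305.99 × 1.981635
A = $38,257.43

A = P(1 + r/n)^(nt) = $38,257.43


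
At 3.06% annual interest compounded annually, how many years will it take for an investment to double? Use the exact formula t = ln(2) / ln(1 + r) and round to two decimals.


Doubling condition: (1 + r)^t = 2
Take ln of both sides: t × ln(1 + r) = ln(2)
t = ln(2) / ln(1 + r)
t = 0.693147 / 0.030141
t = 23.00

t = ln(2) / ln(1 + r) = 23.00 years


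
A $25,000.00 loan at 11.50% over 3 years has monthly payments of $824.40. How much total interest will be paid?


Total paid over the life of the loan = PMT × n.
Total paid = $824.40 × 36 = $29,678.40
Total interest = total paid − principal = $29,678.40 − $25,000.00 = $4,678.40

Total interest = (PMT × n) - PV = $4,678.40


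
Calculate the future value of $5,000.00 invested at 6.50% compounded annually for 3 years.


Compound interest formula: A = P(1 + r/n)^(nt)
A = $5,000.00 × (1 + 0.065/1)^(1 × 3)
Growth factor: (1 + 0.065/1)^3 = 1.207950
A = $5,000.00 × 1.207950
A = $6,039.75

A = P(1 + r/n)^(nt) = $6,039.75


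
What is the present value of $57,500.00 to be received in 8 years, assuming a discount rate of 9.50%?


Present value formula: PV = FV / (1 + r)^t
PV = $57,500.00 / (1 + 0.095)^8
PV = $57,500.00 / 2.066869
PV = $27,819.86

PV = FV / (1 + r)^t = $27,819.86


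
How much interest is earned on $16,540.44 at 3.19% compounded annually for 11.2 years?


Compound interest earned = final amount − principal.
A = P(1 + r/n)^(nt) = $16,540.44 × (1 + 0.0319/1)^(1 × 11.2) = $23,511.93
Interest = A − P = $23,511.93 − $16,540.44 = $6,971.49

Interest = A - P = $6,971.49


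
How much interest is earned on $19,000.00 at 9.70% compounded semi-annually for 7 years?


Compound interest earned = final amount − principal.
A = P(1 + r/n)^(nt) = $19,000.00 × (1 + 0.097/2)^(2 × 7) = $36,873.27
Interest = A − P = $36,873.27 − $19,000.00 = $17,873.27

Interest = A - P = $17,873.27


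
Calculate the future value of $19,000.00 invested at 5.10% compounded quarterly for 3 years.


Compound interest formula: A = P(1 + r/n)^(nt)
A = $19,000.00 × (1 + 0.051/4)^(4 × 3)
Growth factor: (1 + 0.051/4)^12 = 1.1641985
A = $19,000.00 × 1.1641985
A = $22,119.77

A = P(1 + r/n)^(nt) = $22,119.77


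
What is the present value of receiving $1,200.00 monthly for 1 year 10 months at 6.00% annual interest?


Present value of an ordinary annuity: PV = PMT × (1 − (1 + r)^(−n)) / r
Monthly rate r = 0.06/12 = 0.005, n = 22
PV = $1,200.00 × (1 − (1 + 0.06/12)^(−22)) / (0.06/12)
PV = $1,200.00 × 20.784059
PV = $24,940.87

PV = PMT × (1-(1+r)^(-n))/r = $24,940.87


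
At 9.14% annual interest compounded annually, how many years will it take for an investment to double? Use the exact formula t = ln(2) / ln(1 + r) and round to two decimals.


Doubling condition: (1 + r)^t = 2
Take ln of both sides: t × ln(1 + r) = ln(2)
t = ln(2) / ln(1 + r)
t = 0.693147 / 0.087461
t = 7.93

t = ln(2) / ln(1 + r) = 7.93 years


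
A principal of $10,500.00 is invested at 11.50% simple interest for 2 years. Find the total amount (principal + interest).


Total amount formula: A = P(1 + rt) = P + P·r·t
Interest: I = P × r × t = $10,500.00 × 0.115 × 2 = $2,415.00
A = P + I = $10,500.00 + $2,415.00 = $12,915.00

A = P + I = P(1 + rt) = $12,915.00


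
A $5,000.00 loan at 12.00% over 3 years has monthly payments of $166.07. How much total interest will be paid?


Total paid over the life of the loan = PMT × n.
Total paid = $166.07 × 36 = $5,978.52
Total interest = total paid − principal = $5,978.52 − $5,000.00 = $978.52

Total interest = (PMT × n) - PV = $978.52


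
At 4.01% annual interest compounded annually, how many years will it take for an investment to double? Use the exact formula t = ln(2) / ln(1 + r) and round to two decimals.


Doubling condition: (1 + r)^t = 2
Take ln of both sides: t × ln(1 + r) = ln(2)
t = ln(2) / ln(1 + r)
t = 0.693147 / 0.039317
t = 17.63

t = ln(2) / ln(1 + r) = 17.63 years


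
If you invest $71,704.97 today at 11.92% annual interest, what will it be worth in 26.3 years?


Future value formula: FV = PV × (1 + r)^t
FV = $71,704.97 × (1 + 0.1192)^26.3
FV = $71,704.97 × 19.331811377
FV = $1,386,186.95

FV = PV × (1 + r)^t = $1,386,186.95


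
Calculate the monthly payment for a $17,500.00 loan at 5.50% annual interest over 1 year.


Loan payment formula: PMT = PV × r / (1 − (1 + r)^(−n))
Monthly rate r = 0.055/12 ≈ 0.00458333, n = 12 months
Denominator: 1 − (1 + 0.055/12)^(−12) = 0.053396
PMT = $17,500.00 × (0.055/12) / 0.053396
PMT = $1,502.14 per month

PMT = PV × r / (1-(1+r)^(-n)) = $1,502.14/month


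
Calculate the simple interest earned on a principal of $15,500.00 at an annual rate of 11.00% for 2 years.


Simple interest formula: I = P × r × t
I = $15,500.00 × 0.11 × 2
I = $3,410.00

I = P × r × t = $3,410.00


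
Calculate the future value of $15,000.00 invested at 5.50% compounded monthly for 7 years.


Compound interest formula: A = P(1 + r/n)^(nt)
A = $15,000.00 × (1 + 0.055/12)^(12 × 7)
Growth factor: (1 + 0.055/12)^84 = 1.468322
A = $15,000.00 × 1.468322
A = $22,024.83

A = P(1 + r/n)^(nt) = $22,024.83


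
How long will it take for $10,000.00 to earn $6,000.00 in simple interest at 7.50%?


Rearrange the simple interest formula for t:
I = P × r × t  ⇒  t = I / (P × r)
t = $6,000.00 / ($10,000.00 × 0.075)
t = 8

t = I/(P×r) = 8 years


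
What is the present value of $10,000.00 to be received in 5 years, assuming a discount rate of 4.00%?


Present value formula: PV = FV / (1 + r)^t
PV = $10,000.00 / (1 + 0.04)^5
PV = $10,000.00 / 1.216653
PV = $8,219.27

PV = FV / (1 + r)^t = $8,219.27


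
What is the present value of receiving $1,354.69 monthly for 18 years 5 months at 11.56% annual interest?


Present value of an ordinary annuity: PV = PMT × (1 − (1 + r)^(−n)) / r
Monthly rate r = 0.1156/12 ≈ 0.00963333, n = 221
PV = $1,354.69 × (1 − (1 + 0.1156/12)^(−221)) / (0.1156/12)
PV = $1,354.69 × 91.330956
PV = $123,725.13

PV = PMT × (1-(1+r)^(-n))/r = $123,725.13


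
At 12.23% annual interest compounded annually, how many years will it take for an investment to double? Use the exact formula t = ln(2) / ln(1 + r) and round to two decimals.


Doubling condition: (1 + r)^t = 2
Take ln of both sides: t × ln(1 + r) = ln(2)
t = ln(2) / ln(1 + r)
t = 0.693147 / 0.115380
t = 6.01

t = ln(2) / ln(1 + r) = 6.01 years


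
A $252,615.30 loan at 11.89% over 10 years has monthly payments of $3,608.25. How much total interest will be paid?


Total paid over the life of the loan = PMT × n.
Total paid = $3,608.25 × 120 = $432,990.00
Total interest = total paid − principal = $432,990.00 − $252,615.30 = $180,374.70

Total interest = (PMT × n) - PV = $180,374.70


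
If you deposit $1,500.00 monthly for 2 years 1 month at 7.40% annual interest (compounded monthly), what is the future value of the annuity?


Future value of an ordinary annuity: FV = PMT × ((1 + r)^n − 1) / r
Monthly rate r = 0.074/12 ≈ 0.00616667, n = 25
FV = $1,500.00 × ((1 + 0.074/12)^25 − 1) / (0.074/12)
FV = $1,500.00 × 26.940509
FV = $40,410.76

FV = PMT × ((1+r)^n - 1)/r = $40,410.76


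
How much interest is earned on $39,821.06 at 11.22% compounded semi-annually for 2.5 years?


Compound interest earned = final amount − principal.
A = P(1 + r/n)^(nt) = $39,821.06 × (1 + 0.1122/2)^(2 × 2.5) = $52,316.42
Interest = A − P = $52,316.42 − $39,821.06 = $12,495.36

Interest = A - P = $12,495.36


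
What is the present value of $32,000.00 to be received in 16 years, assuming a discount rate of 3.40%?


Present value formula: PV = FV / (1 + r)^t
PV = $32,000.00 / (1 + 0.034)^16
PV = $32,000.00 / 1.707374
PV = $18,742.23

PV = FV / (1 + r)^t = $18,742.23


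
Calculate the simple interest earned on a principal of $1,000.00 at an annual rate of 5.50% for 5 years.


Simple interest formula: I = P × r × t
I = $1,000.00 × 0.055 × 5
I = $275.00

I = P × r × t = $275.00


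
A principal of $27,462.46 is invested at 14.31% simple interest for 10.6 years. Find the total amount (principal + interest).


Total amount formula: A = P(1 + rt) = P + P·r·t
Interest: I = P × r × t = $27,462.46 × 0.1431 × 10.6 = $41,656.71
A = P + I = $27,462.46 + $41,656.71 = $69,119.17

A = P + I = P(1 + rt) = $69,119.17
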